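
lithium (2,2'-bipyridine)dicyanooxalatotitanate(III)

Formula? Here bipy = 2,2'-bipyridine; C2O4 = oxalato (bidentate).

Li[Ti(bipy)(C2O4)(CN)2]

Ligands: 2 cyano (CN, -1), 1 2,2'-bipyridine (bipy, neutral), 1 oxalato (C2O4, -2). Ligand charge sum = -4.
Charge balance with lithium (+1) requires 1 complex ion per 1 lithium.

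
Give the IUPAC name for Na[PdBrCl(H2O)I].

The 1 sodium counter-ion carries a total charge of +1, so each complex ion is 1−.
Ligand charges: 1×aqua (neutral), 1×iodo (-1 each), 1×bromo (-1 each), 1×chloro (-1 each); total -3. So Pd + (-3) = 1−, giving Pd = +2.
Ligands are named alphabetically: aqua before bromo before chloro before iodo.
The complex ion is anionic, so palladium takes the -ate form palladate(II).

sodium aquabromochloroiodopalladate(II)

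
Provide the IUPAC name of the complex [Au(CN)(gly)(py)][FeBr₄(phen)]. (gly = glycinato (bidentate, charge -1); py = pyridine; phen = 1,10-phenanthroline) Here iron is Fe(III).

Fe is given as +3; the anion's ligand charges sum to -4, so the complex anion is 1−.
A 1:1 salt means the cation carries the equal and opposite charge, 1+.
Cation: ligand charges sum to -2; for the ion to be 1+, Au = +3.

cyano(glycinato)(pyridine)gold(III) tetrabromo(1,10-phenanthroline)ferrate(III)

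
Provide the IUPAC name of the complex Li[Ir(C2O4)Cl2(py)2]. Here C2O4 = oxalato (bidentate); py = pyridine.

lithium dichlorooxalatobis(pyridine)iridate(III)

The 1 lithium counter-ion carries a total charge of +1, so each complex ion is 1−.
Ligand charges: 1×oxalato (-2 each), 2×pyridine (neutral), 2×chloro (-1 each); total -4. So Ir + (-4) = 1−, giving Ir = +3.
Ligands are named alphabetically: chloro before oxalato before pyridine.
The complex ion is anionic, so iridium takes the -ate form iridate(III).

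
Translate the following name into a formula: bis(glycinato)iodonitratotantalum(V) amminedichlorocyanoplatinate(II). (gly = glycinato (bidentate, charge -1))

Cation [Ta…]: ligand charges -4, Ta(V) ⇒ ion charge 1+.
Anion [Pt…]: ligand charges -3, Pt(II) ⇒ ion charge 1−.

[Ta(gly)2I(NO3)][PtCl2(CN)(NH3)]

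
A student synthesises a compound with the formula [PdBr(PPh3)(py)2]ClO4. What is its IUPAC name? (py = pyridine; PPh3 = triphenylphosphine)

The 1 perchlorate counter-ion carries a total charge of -1, so each complex ion is 1+.
Ligand charges: 1×bromo (-1 each), 2×pyridine (neutral), 1×triphenylphosphine (neutral); total -1. So Pd + (-1) = 1+, giving Pd = +2.
Ligands are named alphabetically: bromo before pyridine before triphenylphosphine.

bromobis(pyridine)(triphenylphosphine)palladium(II) perchlorate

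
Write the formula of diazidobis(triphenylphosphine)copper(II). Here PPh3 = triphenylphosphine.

Ligands: 2 triphenylphosphine (PPh3, neutral), 2 azido (N3, -1). Ligand charge sum = -2.
With Cu in oxidation state +2, the complex ion is [Cu...].

[Cu(N3)2(PPh3)2]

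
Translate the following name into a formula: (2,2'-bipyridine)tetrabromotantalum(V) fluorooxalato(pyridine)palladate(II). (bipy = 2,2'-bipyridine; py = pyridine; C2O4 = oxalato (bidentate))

Cation [Ta…]: ligand charges -4, Ta(V) ⇒ ion charge 1+.
Anion [Pd…]: ligand charges -3, Pd(II) ⇒ ion charge 1−.
One 1+ cation balances one 1− anion.

[Ta(bipy)Br4][Pd(C2O4)F(py)]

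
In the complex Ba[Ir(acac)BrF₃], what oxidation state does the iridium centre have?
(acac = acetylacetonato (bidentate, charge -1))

+3

1 barium outside the brackets (+2 each) → the complex ion is 2−.
Ligand charges: 3×F = -3; 1×Br = -1; 1×acac = -1; sum -5.
Ir + (-5) = 2− ⇒ Ir is +3.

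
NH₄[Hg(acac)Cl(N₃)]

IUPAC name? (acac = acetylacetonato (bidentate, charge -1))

ammonium (acetylacetonato)azidochloromercurate(II)

The 1 ammonium counter-ion carries a total charge of +1, so each complex ion is 1−.
Ligand charges: 1×chloro (-1 each), 1×azido (-1 each), 1×acetylacetonato (-1 each); total -3. So Hg + (-3) = 1−, giving Hg = +2.
Ligands are named alphabetically: acetylacetonato before azido before chloro.
The complex ion is anionic, so mercury takes the -ate form mercurate(II).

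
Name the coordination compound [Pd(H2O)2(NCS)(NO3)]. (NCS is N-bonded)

diaquaisothiocyanatonitratopalladium(II)

There is no counter-ion, so the complex is neutral overall.
Ligand charges: 1×nitrato (-1 each), 2×aqua (neutral), 1×isothiocyanato (-1 each); total -2. So Pd + (-2) = 0, giving Pd = +2.
Ligands are named alphabetically: aqua before isothiocyanato before nitrato.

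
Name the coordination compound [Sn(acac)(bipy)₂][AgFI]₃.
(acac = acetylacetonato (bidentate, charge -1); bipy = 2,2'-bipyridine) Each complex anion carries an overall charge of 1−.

(acetylacetonato)bis(2,2'-bipyridine)tin(IV) fluoroiodoargentate(I)

Both ions are complex: the cation is named first with the plain metal name, the anion second with the -ate form; each ion's ligands are alphabetised independently.
The complex anion is given as 1−; its ligand charges sum to -2, so Ag = +1.
With 3 anions per cation, the cation must be 3×1 = 3+.
Cation: ligand charges sum to -1; for the ion to be 3+, Sn = +4.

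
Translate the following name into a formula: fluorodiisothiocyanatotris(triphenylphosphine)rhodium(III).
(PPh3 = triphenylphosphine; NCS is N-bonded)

[RhF(NCS)2(PPh3)3]

Ligands: 1 fluoro (F, -1), 3 triphenylphosphine (PPh3, neutral), 2 isothiocyanato (NCS, -1). Ligand charge sum = -3.
With Rh in oxidation state +3, the complex ion is [Rh...].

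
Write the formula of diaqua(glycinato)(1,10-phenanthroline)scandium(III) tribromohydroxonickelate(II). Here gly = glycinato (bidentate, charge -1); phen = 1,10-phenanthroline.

[Sc(gly)(H2O)2(phen)][NiBr3(OH)]

Cation [Sc…]: ligand charges -1, Sc(III) ⇒ ion charge 2+.
Anion [Ni…]: ligand charges -4, Ni(II) ⇒ ion charge 2−.
One 2+ cation balances one 2− anion.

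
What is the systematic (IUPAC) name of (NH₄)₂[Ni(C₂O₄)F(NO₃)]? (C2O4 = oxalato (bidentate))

The 2 ammonium counter-ions carry a total charge of +2, so each complex ion is 2−.
Ligand charges: 1×oxalato (-2 each), 1×fluoro (-1 each), 1×nitrato (-1 each); total -4. So Ni + (-4) = 2−, giving Ni = +2.
The complex ion is anionic, so nickel takes the -ate form nickelate(II).

ammonium fluoronitratooxalatonickelate(II)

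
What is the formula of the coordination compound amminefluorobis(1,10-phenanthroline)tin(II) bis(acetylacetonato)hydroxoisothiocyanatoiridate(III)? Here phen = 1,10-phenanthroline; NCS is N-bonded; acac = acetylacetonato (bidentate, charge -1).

Cation [Sn…]: ligand charges -1, Sn(II) ⇒ ion charge 1+.
Anion [Ir…]: ligand charges -4, Ir(III) ⇒ ion charge 1−.
One 1+ cation balances one 1− anion.

[SnF(NH3)(phen)2][Ir(acac)2(NCS)(OH)]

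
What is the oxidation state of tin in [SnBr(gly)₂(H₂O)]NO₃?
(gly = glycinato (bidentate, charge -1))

+4

1 nitrate outside the brackets (-1 each) → the complex ion is 1+.
Ligand charges: 2×gly = -2; 1×H2O neutral; 1×Br = -1; sum -3.
Sn + (-3) = 1+ ⇒ Sn is +4.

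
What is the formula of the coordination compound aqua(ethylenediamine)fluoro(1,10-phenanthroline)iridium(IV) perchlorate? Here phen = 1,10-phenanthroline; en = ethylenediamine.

Ligands: 1 fluoro (F, -1), 1 aqua (H2O, neutral), 1 1,10-phenanthroline (phen, neutral), 1 ethylenediamine (en, neutral). Ligand charge sum = -1.
Charge balance with perchlorate (-1) requires 1 complex ion per 3 perchlorate.

[Ir(en)F(H2O)(phen)](ClO4)3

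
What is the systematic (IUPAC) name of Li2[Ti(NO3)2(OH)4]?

lithium tetrahydroxodinitratotitanate(IV)

The 2 lithium counter-ions carry a total charge of +2, so each complex ion is 2−.
Ligand charges: 2×nitrato (-1 each), 4×hydroxo (-1 each); total -6. So Ti + (-6) = 2−, giving Ti = +4.
Ligands are named alphabetically: hydroxo before nitrato.
The complex ion is anionic, so titanium takes the -ate form titanate(IV).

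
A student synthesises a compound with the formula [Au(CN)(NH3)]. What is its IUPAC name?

There is no counter-ion, so the complex is neutral overall.
Ligand charges: 1×cyano (-1 each), 1×ammine (neutral); total -1. So Au + (-1) = 0, giving Au = +1.
Ligands are named alphabetically: ammine before cyano.

amminecyanogold(I)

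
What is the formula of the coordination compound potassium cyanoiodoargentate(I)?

Ligands: 1 iodo (I, -1), 1 cyano (CN, -1). Ligand charge sum = -2.
Charge balance with potassium (+1) requires 1 complex ion per 1 potassium.

K[Ag(CN)I]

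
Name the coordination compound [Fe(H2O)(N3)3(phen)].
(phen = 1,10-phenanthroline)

There is no counter-ion, so the complex is neutral overall.
Ligand charges: 1×aqua (neutral), 3×azido (-1 each), 1×1,10-phenanthroline (neutral); total -3. So Fe + (-3) = 0, giving Fe = +3.
Ligands are named alphabetically: aqua before azido before phenanthroline.

aquatriazido(1,10-phenanthroline)iron(III)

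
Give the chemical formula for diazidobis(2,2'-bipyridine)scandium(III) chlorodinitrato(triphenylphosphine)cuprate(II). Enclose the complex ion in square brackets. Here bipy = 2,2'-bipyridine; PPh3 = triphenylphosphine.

[Sc(bipy)2(N3)2][CuCl(NO3)2(PPh3)]

Cation [Sc…]: ligand charges -2, Sc(III) ⇒ ion charge 1+.
Anion [Cu…]: ligand charges -3, Cu(II) ⇒ ion charge 1−.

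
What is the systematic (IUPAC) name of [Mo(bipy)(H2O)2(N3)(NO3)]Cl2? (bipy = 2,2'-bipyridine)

The 2 chloride counter-ions carry a total charge of -2, so each complex ion is 2+.
Ligand charges: 1×azido (-1 each), 1×nitrato (-1 each), 1×2,2'-bipyridine (neutral), 2×aqua (neutral); total -2. So Mo + (-2) = 2+, giving Mo = +4.
Ligands are named alphabetically: aqua before azido before bipyridine before nitrato.

diaquaazido(2,2'-bipyridine)nitratomolybdenum(IV) chloride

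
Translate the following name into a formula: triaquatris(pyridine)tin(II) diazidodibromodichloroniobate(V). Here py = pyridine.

Cation [Sn…]: ligand charges 0, Sn(II) ⇒ ion charge 2+.
Anion [Nb…]: ligand charges -6, Nb(V) ⇒ ion charge 1−.

[Sn(H2O)3(py)3][NbBr2Cl2(N3)2]2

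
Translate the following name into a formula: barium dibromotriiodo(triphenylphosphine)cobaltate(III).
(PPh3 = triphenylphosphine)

Ligands: 3 iodo (I, -1), 1 triphenylphosphine (PPh3, neutral), 2 bromo (Br, -1). Ligand charge sum = -5.
Charge balance with barium (+2) requires 1 complex ion per 1 barium.

Ba[CoBr2I3(PPh3)]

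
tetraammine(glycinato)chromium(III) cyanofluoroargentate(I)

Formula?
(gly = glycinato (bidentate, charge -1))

[Cr(gly)(NH3)4][Ag(CN)F]2

Cation [Cr…]: ligand charges -1, Cr(III) ⇒ ion charge 2+.
Anion [Ag…]: ligand charges -2, Ag(I) ⇒ ion charge 1−.
One 2+ cation requires 2 of the 1− anion.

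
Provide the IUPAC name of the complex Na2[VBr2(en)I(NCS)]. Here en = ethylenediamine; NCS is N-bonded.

The 2 sodium counter-ions carry a total charge of +2, so each complex ion is 2−.
Ligand charges: 1×iodo (-1 each), 1×ethylenediamine (neutral), 2×bromo (-1 each), 1×isothiocyanato (-1 each); total -4. So V + (-4) = 2−, giving V = +2.
Ligands are named alphabetically: bromo before ethylenediamine before iodo before isothiocyanato.
The complex ion is anionic, so vanadium takes the -ate form vanadate(II).

sodium dibromo(ethylenediamine)iodoisothiocyanatovanadate(II)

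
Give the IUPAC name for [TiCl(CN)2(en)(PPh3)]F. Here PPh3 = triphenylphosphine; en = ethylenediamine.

The 1 fluoride counter-ion carries a total charge of -1, so each complex ion is 1+.
Ligand charges: 1×triphenylphosphine (neutral), 2×cyano (-1 each), 1×ethylenediamine (neutral), 1×chloro (-1 each); total -3. So Ti + (-3) = 1+, giving Ti = +4.
Ligands are named alphabetically: chloro before cyano before ethylenediamine before triphenylphosphine.

chlorodicyano(ethylenediamine)(triphenylphosphine)titanium(IV) fluoride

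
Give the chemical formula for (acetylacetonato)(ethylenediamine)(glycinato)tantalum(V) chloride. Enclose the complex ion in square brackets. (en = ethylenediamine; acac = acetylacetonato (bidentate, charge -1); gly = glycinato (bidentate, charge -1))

Ligands: 1 ethylenediamine (en, neutral), 1 acetylacetonato (acac, -1), 1 glycinato (gly, -1). Ligand charge sum = -2.
Charge balance with chloride (-1) requires 1 complex ion per 3 chloride.

[Ta(acac)(en)(gly)]Cl3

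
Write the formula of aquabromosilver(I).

[AgBr(H2O)]

Ligands: 1 bromo (Br, -1), 1 aqua (H2O, neutral). Ligand charge sum = -1.
With Ag in oxidation state +1, the complex ion is [Ag...].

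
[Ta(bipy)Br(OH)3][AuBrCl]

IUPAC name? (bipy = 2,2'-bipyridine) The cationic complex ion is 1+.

(2,2'-bipyridine)bromotrihydroxotantalum(V) bromochloroaurate(I)

Both ions are complex: the cation is named first with the plain metal name, the anion second with the -ate form; each ion's ligands are alphabetised independently.
The complex cation is given as 1+; its ligand charges sum to -4, so Ta = +5.
A 1:1 salt means the anion carries the equal and opposite charge, 1−.
Anion: ligand charges sum to -2; for the ion to be 1−, Au = +1.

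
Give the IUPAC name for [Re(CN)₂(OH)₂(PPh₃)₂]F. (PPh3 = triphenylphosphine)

dicyanodihydroxobis(triphenylphosphine)rhenium(V) fluoride

The 1 fluoride counter-ion carries a total charge of -1, so each complex ion is 1+.
Ligand charges: 2×triphenylphosphine (neutral), 2×cyano (-1 each), 2×hydroxo (-1 each); total -4. So Re + (-4) = 1+, giving Re = +5.
Ligands are named alphabetically: cyano before hydroxo before triphenylphosphine.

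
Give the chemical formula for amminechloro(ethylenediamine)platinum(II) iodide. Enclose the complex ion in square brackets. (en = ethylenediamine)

Ligands: 1 ethylenediamine (en, neutral), 1 chloro (Cl, -1), 1 ammine (NH3, neutral). Ligand charge sum = -1.
With Pt in oxidation state +2, the complex ion is [Pt...]^1+.
Charge balance with iodide (-1) requires 1 complex ion per 1 iodide.

[PtCl(en)(NH3)]I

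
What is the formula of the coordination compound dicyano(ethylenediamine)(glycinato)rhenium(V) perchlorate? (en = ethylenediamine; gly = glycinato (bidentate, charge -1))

Ligands: 1 ethylenediamine (en, neutral), 2 cyano (CN, -1), 1 glycinato (gly, -1). Ligand charge sum = -3.
With Re in oxidation state +5, the complex ion is [Re...]^2+.
Charge balance with perchlorate (-1) requires 1 complex ion per 2 perchlorate.

[Re(CN)2(en)(gly)](ClO4)2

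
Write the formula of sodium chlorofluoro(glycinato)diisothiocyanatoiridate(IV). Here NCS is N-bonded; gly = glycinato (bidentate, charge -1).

Ligands: 2 isothiocyanato (NCS, -1), 1 chloro (Cl, -1), 1 fluoro (F, -1), 1 glycinato (gly, -1). Ligand charge sum = -5.
With Ir in oxidation state +4, the complex ion is [Ir...]^1−.
Charge balance with sodium (+1) requires 1 complex ion per 1 sodium.

Na[IrClF(gly)(NCS)2]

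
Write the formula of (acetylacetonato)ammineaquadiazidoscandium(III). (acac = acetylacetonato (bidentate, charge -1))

[Sc(acac)(H2O)(N3)2(NH3)]

Ligands: 1 acetylacetonato (acac, -1), 2 azido (N3, -1), 1 aqua (H2O, neutral), 1 ammine (NH3, neutral). Ligand charge sum = -3.
With Sc in oxidation state +3, the complex ion is [Sc...].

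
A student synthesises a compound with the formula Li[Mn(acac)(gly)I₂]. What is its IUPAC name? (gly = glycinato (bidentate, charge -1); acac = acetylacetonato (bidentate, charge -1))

lithium (acetylacetonato)(glycinato)diiodomanganate(III)

The 1 lithium counter-ion carries a total charge of +1, so each complex ion is 1−.
Ligand charges: 1×glycinato (-1 each), 1×acetylacetonato (-1 each), 2×iodo (-1 each); total -4. So Mn + (-4) = 1−, giving Mn = +3.
Ligands are named alphabetically: acetylacetonato before glycinato before iodo.
The complex ion is anionic, so manganese takes the -ate form manganate(III).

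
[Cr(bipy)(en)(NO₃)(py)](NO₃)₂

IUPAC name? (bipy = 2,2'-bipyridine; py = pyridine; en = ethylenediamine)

The 2 nitrate counter-ions carry a total charge of -2, so each complex ion is 2+.
Ligand charges: 1×2,2'-bipyridine (neutral), 1×pyridine (neutral), 1×ethylenediamine (neutral), 1×nitrato (-1 each); total -1. So Cr + (-1) = 2+, giving Cr = +3.
Ligands are named alphabetically: bipyridine before ethylenediamine before nitrato before pyridine.

(2,2'-bipyridine)(ethylenediamine)nitrato(pyridine)chromium(III) nitrate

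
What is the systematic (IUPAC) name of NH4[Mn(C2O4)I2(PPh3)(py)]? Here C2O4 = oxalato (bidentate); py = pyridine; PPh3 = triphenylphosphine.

ammonium diiodooxalato(pyridine)(triphenylphosphine)manganate(III)

The 1 ammonium counter-ion carries a total charge of +1, so each complex ion is 1−.
Ligand charges: 2×iodo (-1 each), 1×oxalato (-2 each), 1×pyridine (neutral), 1×triphenylphosphine (neutral); total -4. So Mn + (-4) = 1−, giving Mn = +3.
Ligands are named alphabetically: iodo before oxalato before pyridine before triphenylphosphine.
The complex ion is anionic, so manganese takes the -ate form manganate(III).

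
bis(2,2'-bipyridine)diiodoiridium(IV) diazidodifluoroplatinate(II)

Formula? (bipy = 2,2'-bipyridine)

Cation [Ir…]: ligand charges -2, Ir(IV) ⇒ ion charge 2+.
Anion [Pt…]: ligand charges -4, Pt(II) ⇒ ion charge 2−.
One 2+ cation balances one 2− anion.

[Ir(bipy)2I2][PtF2(N3)2]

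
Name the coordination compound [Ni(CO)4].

There is no counter-ion, so the complex is neutral overall.
Ligand charges: 4×carbonyl (neutral); total 0. So Ni + (0) = 0, giving Ni = 0.

tetracarbonylnickel(0)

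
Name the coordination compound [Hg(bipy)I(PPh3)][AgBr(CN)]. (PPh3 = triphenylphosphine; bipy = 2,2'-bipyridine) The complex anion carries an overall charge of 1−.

Both ions are complex: the cation is named first with the plain metal name, the anion second with the -ate form; each ion's ligands are alphabetised independently.
The complex anion is given as 1−; its ligand charges sum to -2, so Ag = +1.
A 1:1 salt means the cation carries the equal and opposite charge, 1+.
Cation: ligand charges sum to -1; for the ion to be 1+, Hg = +2.

(2,2'-bipyridine)iodo(triphenylphosphine)mercury(II) bromocyanoargentate(I)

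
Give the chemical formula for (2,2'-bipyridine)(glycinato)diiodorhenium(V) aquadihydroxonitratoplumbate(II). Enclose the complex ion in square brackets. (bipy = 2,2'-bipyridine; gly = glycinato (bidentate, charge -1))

[Re(bipy)(gly)I2][Pb(H2O)(NO3)(OH)2]2

Cation [Re…]: ligand charges -3, Re(V) ⇒ ion charge 2+.
Anion [Pb…]: ligand charges -3, Pb(II) ⇒ ion charge 1−.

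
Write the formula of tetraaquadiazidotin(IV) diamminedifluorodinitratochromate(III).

Cation [Sn…]: ligand charges -2, Sn(IV) ⇒ ion charge 2+.
Anion [Cr…]: ligand charges -4, Cr(III) ⇒ ion charge 1−.
One 2+ cation requires 2 of the 1− anion.

[Sn(H2O)4(N3)2][CrF2(NH3)2(NO3)2]2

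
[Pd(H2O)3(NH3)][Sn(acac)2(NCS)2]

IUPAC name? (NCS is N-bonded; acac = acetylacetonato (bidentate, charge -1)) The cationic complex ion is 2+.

amminetriaquapalladium(II) bis(acetylacetonato)diisothiocyanatostannate(II)

The complex cation is given as 2+; its ligand charges sum to 0, so Pd = +2.
A 1:1 salt means the anion carries the equal and opposite charge, 2−.
Anion: ligand charges sum to -4; for the ion to be 2−, Sn = +2.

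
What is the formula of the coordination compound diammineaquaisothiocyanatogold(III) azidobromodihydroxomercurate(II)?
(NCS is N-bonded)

Cation [Au…]: ligand charges -1, Au(III) ⇒ ion charge 2+.
Anion [Hg…]: ligand charges -4, Hg(II) ⇒ ion charge 2−.
One 2+ cation balances one 2− anion.

[Au(H2O)(NCS)(NH3)2][HgBr(N3)(OH)2]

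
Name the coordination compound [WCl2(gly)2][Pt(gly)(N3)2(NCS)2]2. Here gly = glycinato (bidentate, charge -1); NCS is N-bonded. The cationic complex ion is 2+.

Both ions are complex: the cation is named first with the plain metal name, the anion second with the -ate form; each ion's ligands are alphabetised independently.
The complex cation is given as 2+; its ligand charges sum to -4, so W = +6.
With 2 anions per cation, each anion must be 2/2 = 1−.
Anion: ligand charges sum to -5; for the ion to be 1−, Pt = +4.

dichlorobis(glycinato)tungsten(VI) diazido(glycinato)diisothiocyanatoplatinate(IV)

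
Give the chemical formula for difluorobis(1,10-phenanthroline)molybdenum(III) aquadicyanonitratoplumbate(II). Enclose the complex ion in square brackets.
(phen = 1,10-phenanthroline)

[MoF2(phen)2][Pb(CN)2(H2O)(NO3)]

Cation [Mo…]: ligand charges -2, Mo(III) ⇒ ion charge 1+.
Anion [Pb…]: ligand charges -3, Pb(II) ⇒ ion charge 1−.
One 1+ cation balances one 1− anion.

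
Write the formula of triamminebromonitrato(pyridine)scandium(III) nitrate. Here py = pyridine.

[ScBr(NH3)3(NO3)(py)]NO3

Ligands: 1 bromo (Br, -1), 3 ammine (NH3, neutral), 1 pyridine (py, neutral), 1 nitrato (NO3, -1). Ligand charge sum = -2.
With Sc in oxidation state +3, the complex ion is [Sc...]^1+.
Charge balance with nitrate (-1) requires 1 complex ion per 1 nitrate.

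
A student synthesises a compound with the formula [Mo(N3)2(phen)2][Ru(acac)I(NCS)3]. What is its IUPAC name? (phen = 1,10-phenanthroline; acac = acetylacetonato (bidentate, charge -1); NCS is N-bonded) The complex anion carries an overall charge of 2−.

diazidobis(1,10-phenanthroline)molybdenum(IV) (acetylacetonato)iodotriisothiocyanatoruthenate(III)

The complex anion is given as 2−; its ligand charges sum to -5, so Ru = +3.
A 1:1 salt means the cation carries the equal and opposite charge, 2+.
Cation: ligand charges sum to -2; for the ion to be 2+, Mo = +4.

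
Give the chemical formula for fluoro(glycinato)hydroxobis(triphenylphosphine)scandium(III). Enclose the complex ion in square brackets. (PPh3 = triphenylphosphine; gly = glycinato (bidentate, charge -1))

[ScF(gly)(OH)(PPh3)2]

Ligands: 2 triphenylphosphine (PPh3, neutral), 1 glycinato (gly, -1), 1 fluoro (F, -1), 1 hydroxo (OH, -1). Ligand charge sum = -3.
With Sc in oxidation state +3, the complex ion is [Sc...].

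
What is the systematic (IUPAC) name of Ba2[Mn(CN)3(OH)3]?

barium tricyanotrihydroxomanganate(II)

The 2 barium counter-ions carry a total charge of +4, so each complex ion is 4−.
Ligand charges: 3×hydroxo (-1 each), 3×cyano (-1 each); total -6. So Mn + (-6) = 4−, giving Mn = +2.
Ligands are named alphabetically: cyano before hydroxo.
The complex ion is anionic, so manganese takes the -ate form manganate(II).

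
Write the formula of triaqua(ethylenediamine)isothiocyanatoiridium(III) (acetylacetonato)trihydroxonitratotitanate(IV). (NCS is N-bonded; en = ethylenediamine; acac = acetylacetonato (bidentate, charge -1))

Cation [Ir…]: ligand charges -1, Ir(III) ⇒ ion charge 2+.
Anion [Ti…]: ligand charges -5, Ti(IV) ⇒ ion charge 1−.

[Ir(en)(H2O)3(NCS)][Ti(acac)(NO3)(OH)3]2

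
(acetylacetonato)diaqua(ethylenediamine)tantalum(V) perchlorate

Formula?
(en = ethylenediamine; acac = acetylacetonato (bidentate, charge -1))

[Ta(acac)(en)(H2O)2](ClO4)4

Ligands: 1 ethylenediamine (en, neutral), 1 acetylacetonato (acac, -1), 2 aqua (H2O, neutral). Ligand charge sum = -1.
Charge balance with perchlorate (-1) requires 1 complex ion per 4 perchlorate.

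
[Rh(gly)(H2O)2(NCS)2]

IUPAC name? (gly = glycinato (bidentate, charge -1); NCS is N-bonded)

There is no counter-ion, so the complex is neutral overall.
Ligand charges: 1×glycinato (-1 each), 2×isothiocyanato (-1 each), 2×aqua (neutral); total -3. So Rh + (-3) = 0, giving Rh = +3.
Ligands are named alphabetically: aqua before glycinato before isothiocyanato.

diaqua(glycinato)diisothiocyanatorhodium(III)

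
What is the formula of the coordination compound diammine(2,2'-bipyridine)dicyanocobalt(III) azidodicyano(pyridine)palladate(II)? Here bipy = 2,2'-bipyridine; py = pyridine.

[Co(bipy)(CN)2(NH3)2][Pd(CN)2(N3)(py)]

Cation [Co…]: ligand charges -2, Co(III) ⇒ ion charge 1+.
Anion [Pd…]: ligand charges -3, Pd(II) ⇒ ion charge 1−.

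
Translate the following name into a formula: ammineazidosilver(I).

[Ag(N3)(NH3)]

Ligands: 1 ammine (NH3, neutral), 1 azido (N3, -1). Ligand charge sum = -1.
With Ag in oxidation state +1, the complex ion is [Ag...].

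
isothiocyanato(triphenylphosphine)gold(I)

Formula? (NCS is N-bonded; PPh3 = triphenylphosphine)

Ligands: 1 isothiocyanato (NCS, -1), 1 triphenylphosphine (PPh3, neutral). Ligand charge sum = -1.
With Au in oxidation state +1, the complex ion is [Au...].

[Au(NCS)(PPh3)]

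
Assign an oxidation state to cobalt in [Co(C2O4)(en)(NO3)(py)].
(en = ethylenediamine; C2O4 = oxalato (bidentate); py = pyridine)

No counter-ion: the bracketed complex is neutral.
Ligand charges: 1×NO3 = -1; 1×en neutral; 1×C2O4 = -2; 1×py neutral; sum -3.
Co + (-3) = 0 ⇒ Co is +3.

+3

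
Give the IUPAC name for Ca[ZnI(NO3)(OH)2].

The 1 calcium counter-ion carries a total charge of +2, so each complex ion is 2−.
Ligand charges: 2×hydroxo (-1 each), 1×nitrato (-1 each), 1×iodo (-1 each); total -4. So Zn + (-4) = 2−, giving Zn = +2.
Ligands are named alphabetically: hydroxo before iodo before nitrato.
The complex ion is anionic, so zinc takes the -ate form zincate(II).

calcium dihydroxoiodonitratozincate(II)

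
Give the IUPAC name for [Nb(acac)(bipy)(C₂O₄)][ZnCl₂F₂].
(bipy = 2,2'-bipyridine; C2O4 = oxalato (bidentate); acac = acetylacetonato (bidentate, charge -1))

(acetylacetonato)(2,2'-bipyridine)oxalatoniobium(V) dichlorodifluorozincate(II)

Both ions are complex: the cation is named first with the plain metal name, the anion second with the -ate form; each ion's ligands are alphabetised independently.
Zinc is always +2 in its complexes; the anion's ligand charges sum to -4, so the complex anion is 2−.
A 1:1 salt means the cation carries the equal and opposite charge, 2+.
Cation: ligand charges sum to -3; for the ion to be 2+, Nb = +5.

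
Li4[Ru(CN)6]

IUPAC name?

lithium hexacyanoruthenate(II)

The 4 lithium counter-ions carry a total charge of +4, so each complex ion is 4−.
Ligand charges: 6×cyano (-1 each); total -6. So Ru + (-6) = 4−, giving Ru = +2.
The complex ion is anionic, so ruthenium takes the -ate form ruthenate(II).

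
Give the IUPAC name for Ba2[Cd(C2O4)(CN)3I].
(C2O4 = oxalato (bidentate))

The 2 barium counter-ions carry a total charge of +4, so each complex ion is 4−.
Ligand charges: 3×cyano (-1 each), 1×iodo (-1 each), 1×oxalato (-2 each); total -6. So Cd + (-6) = 4−, giving Cd = +2.
Ligands are named alphabetically: cyano before iodo before oxalato.
The complex ion is anionic, so cadmium takes the -ate form cadmate(II).

barium tricyanoiodooxalatocadmate(II)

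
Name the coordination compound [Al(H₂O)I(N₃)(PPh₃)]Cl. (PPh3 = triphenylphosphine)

aquaazidoiodo(triphenylphosphine)aluminium(III) chloride

The 1 chloride counter-ion carries a total charge of -1, so each complex ion is 1+.
Ligand charges: 1×azido (-1 each), 1×triphenylphosphine (neutral), 1×aqua (neutral), 1×iodo (-1 each); total -2. So Al + (-2) = 1+, giving Al = +3.
Ligands are named alphabetically: aqua before azido before iodo before triphenylphosphine.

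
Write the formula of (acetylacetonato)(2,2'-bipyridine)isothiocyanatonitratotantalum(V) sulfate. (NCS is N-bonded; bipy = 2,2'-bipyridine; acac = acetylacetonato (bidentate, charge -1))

[Ta(acac)(bipy)(NCS)(NO3)]SO4

Ligands: 1 isothiocyanato (NCS, -1), 1 2,2'-bipyridine (bipy, neutral), 1 nitrato (NO3, -1), 1 acetylacetonato (acac, -1). Ligand charge sum = -3.
With Ta in oxidation state +5, the complex ion is [Ta...]^2+.
Charge balance with sulfate (-2) requires 1 complex ion per 1 sulfate.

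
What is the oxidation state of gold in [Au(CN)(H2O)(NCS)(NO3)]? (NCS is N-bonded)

No counter-ion: the bracketed complex is neutral.
Ligand charges: 1×H2O neutral; 1×CN = -1; 1×NO3 = -1; 1×NCS = -1; sum -3.
Au + (-3) = 0 ⇒ Au is +3.

+3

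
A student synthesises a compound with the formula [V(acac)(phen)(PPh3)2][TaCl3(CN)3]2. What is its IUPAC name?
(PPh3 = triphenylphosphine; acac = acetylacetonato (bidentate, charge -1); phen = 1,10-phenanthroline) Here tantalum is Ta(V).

(acetylacetonato)(1,10-phenanthroline)bis(triphenylphosphine)vanadium(III) trichlorotricyanotantalate(V)

Ta is given as +5; the anion's ligand charges sum to -6, so the complex anion is 1−.
With 2 anions per cation, the cation must be 2×1 = 2+.
Cation: ligand charges sum to -1; for the ion to be 2+, V = +3.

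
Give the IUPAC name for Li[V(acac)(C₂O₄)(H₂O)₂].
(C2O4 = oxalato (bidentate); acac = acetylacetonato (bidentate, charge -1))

The 1 lithium counter-ion carries a total charge of +1, so each complex ion is 1−.
Ligand charges: 1×oxalato (-2 each), 1×acetylacetonato (-1 each), 2×aqua (neutral); total -3. So V + (-3) = 1−, giving V = +2.
Ligands are named alphabetically: acetylacetonato before aqua before oxalato.
The complex ion is anionic, so vanadium takes the -ate form vanadate(II).

lithium (acetylacetonato)diaquaoxalatovanadate(II)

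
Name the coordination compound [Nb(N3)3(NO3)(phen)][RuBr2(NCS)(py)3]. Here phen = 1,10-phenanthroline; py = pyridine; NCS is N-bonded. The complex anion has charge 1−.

Both ions are complex: the cation is named first with the plain metal name, the anion second with the -ate form; each ion's ligands are alphabetised independently.
The complex anion is given as 1−; its ligand charges sum to -3, so Ru = +2.
A 1:1 salt means the cation carries the equal and opposite charge, 1+.
Cation: ligand charges sum to -4; for the ion to be 1+, Nb = +5.

triazidonitrato(1,10-phenanthroline)niobium(V) dibromoisothiocyanatotris(pyridine)ruthenate(II)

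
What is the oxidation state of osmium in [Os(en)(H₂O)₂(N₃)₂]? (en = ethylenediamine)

+2

No counter-ion: the bracketed complex is neutral.
Ligand charges: 2×H2O neutral; 1×en neutral; 2×N3 = -2; sum -2.
Os + (-2) = 0 ⇒ Os is +2.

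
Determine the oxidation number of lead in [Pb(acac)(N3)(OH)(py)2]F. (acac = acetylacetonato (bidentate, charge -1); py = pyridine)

+4

1 fluoride outside the brackets (-1 each) → the complex ion is 1+.
Ligand charges: 1×acac = -1; 1×N3 = -1; 2×py neutral; 1×OH = -1; sum -3.
Pb + (-3) = 1+ ⇒ Pb is +4.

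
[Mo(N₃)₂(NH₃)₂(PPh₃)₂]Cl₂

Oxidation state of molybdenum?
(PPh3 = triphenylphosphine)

2 chloride outside the brackets (-1 each) → the complex ion is 2+.
Ligand charges: 2×N3 = -2; 2×NH3 neutral; 2×PPh3 neutral; sum -2.
Mo + (-2) = 2+ ⇒ Mo is +4.

+4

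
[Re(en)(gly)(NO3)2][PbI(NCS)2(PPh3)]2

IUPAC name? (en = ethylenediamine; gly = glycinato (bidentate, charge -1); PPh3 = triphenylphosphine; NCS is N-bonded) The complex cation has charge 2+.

The complex cation is given as 2+; its ligand charges sum to -3, so Re = +5.
With 2 anions per cation, each anion must be 2/2 = 1−.
Anion: ligand charges sum to -3; for the ion to be 1−, Pb = +2.

(ethylenediamine)(glycinato)dinitratorhenium(V) iododiisothiocyanato(triphenylphosphine)plumbate(II)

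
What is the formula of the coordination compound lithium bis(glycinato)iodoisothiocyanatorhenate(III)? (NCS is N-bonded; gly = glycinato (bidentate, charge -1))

Ligands: 1 isothiocyanato (NCS, -1), 2 glycinato (gly, -1), 1 iodo (I, -1). Ligand charge sum = -4.
With Re in oxidation state +3, the complex ion is [Re...]^1−.
Charge balance with lithium (+1) requires 1 complex ion per 1 lithium.

Li[Re(gly)2I(NCS)]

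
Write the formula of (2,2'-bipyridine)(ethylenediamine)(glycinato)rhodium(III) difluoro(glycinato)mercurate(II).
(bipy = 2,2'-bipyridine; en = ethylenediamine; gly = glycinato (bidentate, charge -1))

Cation [Rh…]: ligand charges -1, Rh(III) ⇒ ion charge 2+.
Anion [Hg…]: ligand charges -3, Hg(II) ⇒ ion charge 1−.

[Rh(bipy)(en)(gly)][HgF2(gly)]2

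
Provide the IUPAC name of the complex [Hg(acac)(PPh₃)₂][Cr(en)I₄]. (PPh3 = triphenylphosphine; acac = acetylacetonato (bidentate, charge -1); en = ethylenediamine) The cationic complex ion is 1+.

Both ions are complex: the cation is named first with the plain metal name, the anion second with the -ate form; each ion's ligands are alphabetised independently.
The complex cation is given as 1+; its ligand charges sum to -1, so Hg = +2.
A 1:1 salt means the anion carries the equal and opposite charge, 1−.
Anion: ligand charges sum to -4; for the ion to be 1−, Cr = +3.

(acetylacetonato)bis(triphenylphosphine)mercury(II) (ethylenediamine)tetraiodochromate(III)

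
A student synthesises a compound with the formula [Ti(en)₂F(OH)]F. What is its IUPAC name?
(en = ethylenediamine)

bis(ethylenediamine)fluorohydroxotitanium(III) fluoride

The 1 fluoride counter-ion carries a total charge of -1, so each complex ion is 1+.
Ligand charges: 1×fluoro (-1 each), 2×ethylenediamine (neutral), 1×hydroxo (-1 each); total -2. So Ti + (-2) = 1+, giving Ti = +3.
Ligands are named alphabetically: ethylenediamine before fluoro before hydroxo.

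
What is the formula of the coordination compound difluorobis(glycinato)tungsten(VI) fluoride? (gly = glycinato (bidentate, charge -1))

Ligands: 2 fluoro (F, -1), 2 glycinato (gly, -1). Ligand charge sum = -4.
With W in oxidation state +6, the complex ion is [W...]^2+.
Charge balance with fluoride (-1) requires 1 complex ion per 2 fluoride.

[WF2(gly)2]F2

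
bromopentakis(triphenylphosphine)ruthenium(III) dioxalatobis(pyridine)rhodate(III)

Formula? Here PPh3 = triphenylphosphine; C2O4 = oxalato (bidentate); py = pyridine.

Cation [Ru…]: ligand charges -1, Ru(III) ⇒ ion charge 2+.
Anion [Rh…]: ligand charges -4, Rh(III) ⇒ ion charge 1−.
One 2+ cation requires 2 of the 1− anion.

[RuBr(PPh3)5][Rh(C2O4)2(py)2]2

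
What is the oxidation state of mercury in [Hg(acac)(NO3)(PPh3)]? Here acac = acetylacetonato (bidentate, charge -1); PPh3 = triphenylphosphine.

+2

No counter-ion: the bracketed complex is neutral.
Ligand charges: 1×acac = -1; 1×NO3 = -1; 1×PPh3 neutral; sum -2.
Hg + (-2) = 0 ⇒ Hg is +2.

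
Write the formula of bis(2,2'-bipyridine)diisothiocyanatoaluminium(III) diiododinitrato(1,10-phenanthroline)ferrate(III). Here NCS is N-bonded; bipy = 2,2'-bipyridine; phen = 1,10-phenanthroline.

Cation [Al…]: ligand charges -2, Al(III) ⇒ ion charge 1+.
Anion [Fe…]: ligand charges -4, Fe(III) ⇒ ion charge 1−.

[Al(bipy)2(NCS)2][FeI2(NO3)2(phen)]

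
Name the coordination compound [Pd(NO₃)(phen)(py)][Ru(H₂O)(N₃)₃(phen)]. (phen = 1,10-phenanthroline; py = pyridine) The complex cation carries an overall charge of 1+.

nitrato(1,10-phenanthroline)(pyridine)palladium(II) aquatriazido(1,10-phenanthroline)ruthenate(II)

Both ions are complex: the cation is named first with the plain metal name, the anion second with the -ate form; each ion's ligands are alphabetised independently.
The complex cation is given as 1+; its ligand charges sum to -1, so Pd = +2.
A 1:1 salt means the anion carries the equal and opposite charge, 1−.
Anion: ligand charges sum to -3; for the ion to be 1−, Ru = +2.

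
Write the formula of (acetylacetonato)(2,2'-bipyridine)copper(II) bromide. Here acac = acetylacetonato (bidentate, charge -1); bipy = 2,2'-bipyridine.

[Cu(acac)(bipy)]Br

Ligands: 1 acetylacetonato (acac, -1), 1 2,2'-bipyridine (bipy, neutral). Ligand charge sum = -1.
Charge balance with bromide (-1) requires 1 complex ion per 1 bromide.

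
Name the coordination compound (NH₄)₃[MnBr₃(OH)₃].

The 3 ammonium counter-ions carry a total charge of +3, so each complex ion is 3−.
Ligand charges: 3×hydroxo (-1 each), 3×bromo (-1 each); total -6. So Mn + (-6) = 3−, giving Mn = +3.
Ligands are named alphabetically: bromo before hydroxo.
The complex ion is anionic, so manganese takes the -ate form manganate(III).

ammonium tribromotrihydroxomanganate(III)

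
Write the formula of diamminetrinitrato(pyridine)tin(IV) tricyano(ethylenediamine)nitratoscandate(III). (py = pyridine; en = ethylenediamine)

Cation [Sn…]: ligand charges -3, Sn(IV) ⇒ ion charge 1+.
Anion [Sc…]: ligand charges -4, Sc(III) ⇒ ion charge 1−.
One 1+ cation balances one 1− anion.

[Sn(NH3)2(NO3)3(py)][Sc(CN)3(en)(NO3)]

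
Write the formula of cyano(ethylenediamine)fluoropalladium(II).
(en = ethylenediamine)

Ligands: 1 ethylenediamine (en, neutral), 1 cyano (CN, -1), 1 fluoro (F, -1). Ligand charge sum = -2.
With Pd in oxidation state +2, the complex ion is [Pd...].

[Pd(CN)(en)F]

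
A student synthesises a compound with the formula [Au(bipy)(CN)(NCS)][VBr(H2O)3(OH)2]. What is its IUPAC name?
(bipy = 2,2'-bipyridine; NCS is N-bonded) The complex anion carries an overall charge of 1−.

Both ions are complex: the cation is named first with the plain metal name, the anion second with the -ate form; each ion's ligands are alphabetised independently.
The complex anion is given as 1−; its ligand charges sum to -3, so V = +2.
A 1:1 salt means the cation carries the equal and opposite charge, 1+.
Cation: ligand charges sum to -2; for the ion to be 1+, Au = +3.

(2,2'-bipyridine)cyanoisothiocyanatogold(III) triaquabromodihydroxovanadate(II)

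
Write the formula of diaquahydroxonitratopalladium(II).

[Pd(H2O)2(NO3)(OH)]

Ligands: 1 nitrato (NO3, -1), 1 hydroxo (OH, -1), 2 aqua (H2O, neutral). Ligand charge sum = -2.
With Pd in oxidation state +2, the complex ion is [Pd...].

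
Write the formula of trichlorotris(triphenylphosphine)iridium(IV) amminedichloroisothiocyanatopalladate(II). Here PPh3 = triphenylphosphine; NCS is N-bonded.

Cation [Ir…]: ligand charges -3, Ir(IV) ⇒ ion charge 1+.
Anion [Pd…]: ligand charges -3, Pd(II) ⇒ ion charge 1−.

[IrCl3(PPh3)3][PdCl2(NCS)(NH3)]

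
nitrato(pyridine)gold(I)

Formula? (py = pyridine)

[Au(NO3)(py)]

Ligands: 1 nitrato (NO3, -1), 1 pyridine (py, neutral). Ligand charge sum = -1.
With Au in oxidation state +1, the complex ion is [Au...].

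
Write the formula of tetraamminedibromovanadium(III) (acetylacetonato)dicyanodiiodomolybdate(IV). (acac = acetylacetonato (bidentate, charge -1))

Cation [V…]: ligand charges -2, V(III) ⇒ ion charge 1+.
Anion [Mo…]: ligand charges -5, Mo(IV) ⇒ ion charge 1−.

[VBr2(NH3)4][Mo(acac)(CN)2I2]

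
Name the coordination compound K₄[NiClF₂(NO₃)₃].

potassium chlorodifluorotrinitratonickelate(II)

The 4 potassium counter-ions carry a total charge of +4, so each complex ion is 4−.
Ligand charges: 1×chloro (-1 each), 3×nitrato (-1 each), 2×fluoro (-1 each); total -6. So Ni + (-6) = 4−, giving Ni = +2.
Ligands are named alphabetically: chloro before fluoro before nitrato.
The complex ion is anionic, so nickel takes the -ate form nickelate(II).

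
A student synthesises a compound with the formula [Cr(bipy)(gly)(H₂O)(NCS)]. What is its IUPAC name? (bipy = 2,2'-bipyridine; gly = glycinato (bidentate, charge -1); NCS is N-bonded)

aqua(2,2'-bipyridine)(glycinato)isothiocyanatochromium(II)

There is no counter-ion, so the complex is neutral overall.
Ligand charges: 1×aqua (neutral), 1×2,2'-bipyridine (neutral), 1×glycinato (-1 each), 1×isothiocyanato (-1 each); total -2. So Cr + (-2) = 0, giving Cr = +2.
Ligands are named alphabetically: aqua before bipyridine before glycinato before isothiocyanato.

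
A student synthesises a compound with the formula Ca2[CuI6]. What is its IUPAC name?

The 2 calcium counter-ions carry a total charge of +4, so each complex ion is 4−.
Ligand charges: 6×iodo (-1 each); total -6. So Cu + (-6) = 4−, giving Cu = +2.
The complex ion is anionic, so copper takes the -ate form cuprate(II).

calcium hexaiodocuprate(II)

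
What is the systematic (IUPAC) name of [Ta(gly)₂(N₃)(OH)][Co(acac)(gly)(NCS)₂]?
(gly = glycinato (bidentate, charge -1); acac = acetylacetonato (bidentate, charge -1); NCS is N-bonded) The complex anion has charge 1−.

Both ions are complex: the cation is named first with the plain metal name, the anion second with the -ate form; each ion's ligands are alphabetised independently.
The complex anion is given as 1−; its ligand charges sum to -4, so Co = +3.
A 1:1 salt means the cation carries the equal and opposite charge, 1+.
Cation: ligand charges sum to -4; for the ion to be 1+, Ta = +5.

azidobis(glycinato)hydroxotantalum(V) (acetylacetonato)(glycinato)diisothiocyanatocobaltate(III)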